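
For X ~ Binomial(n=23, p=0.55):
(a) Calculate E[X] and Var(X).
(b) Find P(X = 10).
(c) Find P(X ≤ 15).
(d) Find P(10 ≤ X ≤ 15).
(a) E[X] = 12.6500, Var(X) = 5.6925
(b) P(X = 10) = 0.089917
(c) P(X ≤ 15) = 0.884803
(d) P(10 ≤ X ≤ 15) = 0.791133

We have X ~ Binomial(n=23, p=0.55).

(a) Moments:
E[X] = 12.6500
Var(X) = 5.6925
σ = √Var(X) = 2.3859

(b) Point probability using PMF:
P(X = 10) = 0.089917

(c) Cumulative probability using CDF:
P(X ≤ 15) = F(15) = 0.884803

(d) Range probability:
P(10 ≤ X ≤ 15) = P(X ≤ 15) - P(X ≤ 9)
                   = F(15) - F(9)
                   = 0.884803 - 0.093671
                   = 0.791133

This means approximately 79.1% of outcomes fall in the interval [10, 15].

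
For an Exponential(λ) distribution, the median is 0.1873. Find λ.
λ = 3.7007

For X ~ Exponential(λ), the CDF is F(x) = 1 - e^(-λx).
The median m satisfies F(m) = 0.5:
1 - e^(-λm) = 0.5
e^(-λm) = 0.5
λm = ln(2)
m = ln(2) / λ

Given m = 0.1873:
λ = ln(2) / 0.1873 = 0.693147 / 0.1873 = 3.7007

Verification: ln(2) / 3.7007 = 0.1873 ✓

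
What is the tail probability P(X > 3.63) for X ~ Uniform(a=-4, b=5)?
0.152222

We have X ~ Uniform(a=-4, b=5).

P(X > 3.63) = 1 - P(X ≤ 3.63)
                = 1 - F(3.63)
                = 1 - 0.847778
                = 0.152222

So there's approximately a 15.2% chance that X exceeds 3.63.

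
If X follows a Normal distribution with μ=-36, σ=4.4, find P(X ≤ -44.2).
0.031186

We have X ~ Normal(μ=-36, σ=4.4).

The CDF gives us P(X ≤ k).

Using the CDF:
P(X ≤ -44.2) = 0.031186

This means there's approximately a 3.1% chance that X is at most -44.2.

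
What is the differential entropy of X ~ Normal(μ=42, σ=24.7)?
4.6257 nats

We have X ~ Normal(μ=42, σ=24.7).

The differential entropy measures the uncertainty or information content of the distribution.

For a Normal distribution with μ=42, σ=24.7:
h(X) = 4.6257 nats

(In bits, this would be 6.6735 bits.)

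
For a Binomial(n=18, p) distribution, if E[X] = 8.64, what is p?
p = 0.48

For a Binomial(n, p) distribution:
E[X] = n × p

Given n = 18 and E[X] = 8.64:
8.64 = 18 × p
p = 8.64 / 18 = 0.48

Verification: Binomial(18, 0.48) has E[X] = 8.64 ✓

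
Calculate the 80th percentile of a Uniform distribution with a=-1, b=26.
20.6000

We have X ~ Uniform(a=-1, b=26).

We want to find x such that P(X ≤ x) = 0.8.

This is the 80th percentile, which means 80% of values fall below this point.

Using the inverse CDF (quantile function):
x = F⁻¹(0.8) = 20.6000

Verification: P(X ≤ 20.6000) = 0.8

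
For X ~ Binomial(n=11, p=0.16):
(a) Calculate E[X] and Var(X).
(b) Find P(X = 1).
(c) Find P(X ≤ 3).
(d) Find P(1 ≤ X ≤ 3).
(a) E[X] = 1.7600, Var(X) = 1.4784
(b) P(X = 1) = 0.307826
(c) P(X ≤ 3) = 0.915435
(d) P(1 ≤ X ≤ 3) = 0.768518

We have X ~ Binomial(n=11, p=0.16).

(a) Moments:
E[X] = 1.7600
Var(X) = 1.4784
σ = √Var(X) = 1.2159

(b) Point probability using PMF:
P(X = 1) = 0.307826

(c) Cumulative probability using CDF:
P(X ≤ 3) = F(3) = 0.915435

(d) Range probability:
P(1 ≤ X ≤ 3) = P(X ≤ 3) - P(X ≤ 0)
                   = F(3) - F(0)
                   = 0.915435 - 0.146917
                   = 0.768518

This means approximately 76.9% of outcomes fall in the interval [1, 3].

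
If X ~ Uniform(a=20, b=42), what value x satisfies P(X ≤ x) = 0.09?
21.9800

We have X ~ Uniform(a=20, b=42).

We want to find x such that P(X ≤ x) = 0.09.

This is the 9th percentile, which means 9% of values fall below this point.

Using the inverse CDF (quantile function):
x = F⁻¹(0.09) = 21.9800

Verification: P(X ≤ 21.9800) = 0.09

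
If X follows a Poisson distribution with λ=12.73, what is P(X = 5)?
0.008249

We have X ~ Poisson(λ=12.73).

For a Poisson distribution, the PMF gives us the probability of each outcome.

Using the PMF formula:
P(X = 5) = 0.008249

Rounded to 4 decimal places: 0.0082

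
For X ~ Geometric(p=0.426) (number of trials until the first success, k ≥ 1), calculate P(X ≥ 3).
0.329476

We have X ~ Geometric(p=0.426) (number of trials until the first success, k ≥ 1).

For discrete distributions, P(X ≥ 3) = 1 - P(X ≤ 2).

P(X ≤ 2) = 0.670524
P(X ≥ 3) = 1 - 0.670524 = 0.329476

So there's approximately a 32.9% chance that X is at least 3.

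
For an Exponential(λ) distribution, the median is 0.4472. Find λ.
λ = 1.5500

For X ~ Exponential(λ), the CDF is F(x) = 1 - e^(-λx).
The median m satisfies F(m) = 0.5:
1 - e^(-λm) = 0.5
e^(-λm) = 0.5
λm = ln(2)
m = ln(2) / λ

Given m = 0.4472:
λ = ln(2) / 0.4472 = 0.693147 / 0.4472 = 1.5500

Verification: ln(2) / 1.5500 = 0.4472 ✓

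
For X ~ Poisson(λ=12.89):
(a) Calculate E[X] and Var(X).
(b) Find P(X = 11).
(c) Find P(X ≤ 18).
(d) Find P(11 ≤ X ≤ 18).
(a) E[X] = 12.8900, Var(X) = 12.8900
(b) P(X = 11) = 0.103174
(c) P(X ≤ 18) = 0.934442
(d) P(11 ≤ X ≤ 18) = 0.673195

We have X ~ Poisson(λ=12.89).

(a) Moments:
E[X] = 12.8900
Var(X) = 12.8900
σ = √Var(X) = 3.5903

(b) Point probability using PMF:
P(X = 11) = 0.103174

(c) Cumulative probability using CDF:
P(X ≤ 18) = F(18) = 0.934442

(d) Range probability:
P(11 ≤ X ≤ 18) = P(X ≤ 18) - P(X ≤ 10)
                   = F(18) - F(10)
                   = 0.934442 - 0.261247
                   = 0.673195

This means approximately 67.3% of outcomes fall in the interval [11, 18].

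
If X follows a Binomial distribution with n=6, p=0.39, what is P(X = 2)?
0.315893

We have X ~ Binomial(n=6, p=0.39).

For a Binomial distribution, the PMF gives us the probability of each outcome.

Using the PMF formula:
P(X = 2) = 0.315893

Rounded to 4 decimal places: 0.3159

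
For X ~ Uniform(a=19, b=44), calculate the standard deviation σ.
7.2169

We have X ~ Uniform(a=19, b=44).

For a Uniform distribution with a=19, b=44:
σ = √Var(X) = 7.2169

The standard deviation is the square root of the variance.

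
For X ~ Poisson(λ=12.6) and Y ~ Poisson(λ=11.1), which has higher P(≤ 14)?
Y has higher probability (P(Y ≤ 14) = 0.8467 > P(X ≤ 14) = 0.7153)

Compute P(≤ 14) for each distribution:

X ~ Poisson(λ=12.6):
P(X ≤ 14) = 0.7153

Y ~ Poisson(λ=11.1):
P(Y ≤ 14) = 0.8467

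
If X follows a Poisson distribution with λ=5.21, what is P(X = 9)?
0.042570

We have X ~ Poisson(λ=5.21).

For a Poisson distribution, the PMF gives us the probability of each outcome.

Using the PMF formula:
P(X = 9) = 0.042570

Rounded to 4 decimal places: 0.0426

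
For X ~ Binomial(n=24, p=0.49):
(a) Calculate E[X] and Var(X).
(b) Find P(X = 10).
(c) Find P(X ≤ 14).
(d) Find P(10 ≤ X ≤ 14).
(a) E[X] = 11.7600, Var(X) = 5.9976
(b) P(X = 10) = 0.126031
(c) P(X ≤ 14) = 0.868488
(d) P(10 ≤ X ≤ 14) = 0.690209

We have X ~ Binomial(n=24, p=0.49).

(a) Moments:
E[X] = 11.7600
Var(X) = 5.9976
σ = √Var(X) = 2.4490

(b) Point probability using PMF:
P(X = 10) = 0.126031

(c) Cumulative probability using CDF:
P(X ≤ 14) = F(14) = 0.868488

(d) Range probability:
P(10 ≤ X ≤ 14) = P(X ≤ 14) - P(X ≤ 9)
                   = F(14) - F(9)
                   = 0.868488 - 0.178279
                   = 0.690209

This means approximately 69.0% of outcomes fall in the interval [10, 14].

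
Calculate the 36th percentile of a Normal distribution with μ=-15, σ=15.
-20.3769

We have X ~ Normal(μ=-15, σ=15).

We want to find x such that P(X ≤ x) = 0.36.

This is the 36th percentile, which means 36% of values fall below this point.

Using the inverse CDF (quantile function):
x = F⁻¹(0.36) = -20.3769

Verification: P(X ≤ -20.3769) = 0.36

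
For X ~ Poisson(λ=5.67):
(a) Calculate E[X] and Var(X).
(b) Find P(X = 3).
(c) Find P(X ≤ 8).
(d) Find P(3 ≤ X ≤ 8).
(a) E[X] = 5.6700, Var(X) = 5.6700
(b) P(X = 3) = 0.104749
(c) P(X ≤ 8) = 0.879376
(d) P(3 ≤ X ≤ 8) = 0.800956

We have X ~ Poisson(λ=5.67).

(a) Moments:
E[X] = 5.6700
Var(X) = 5.6700
σ = √Var(X) = 2.3812

(b) Point probability using PMF:
P(X = 3) = 0.104749

(c) Cumulative probability using CDF:
P(X ≤ 8) = F(8) = 0.879376

(d) Range probability:
P(3 ≤ X ≤ 8) = P(X ≤ 8) - P(X ≤ 2)
                   = F(8) - F(2)
                   = 0.879376 - 0.078420
                   = 0.800956

This means approximately 80.1% of outcomes fall in the interval [3, 8].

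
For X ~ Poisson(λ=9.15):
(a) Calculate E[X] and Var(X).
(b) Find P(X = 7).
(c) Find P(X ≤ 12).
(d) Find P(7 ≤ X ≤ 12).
(a) E[X] = 9.1500, Var(X) = 9.1500
(b) P(X = 7) = 0.113168
(c) P(X ≤ 12) = 0.864587
(d) P(7 ≤ X ≤ 12) = 0.671131

We have X ~ Poisson(λ=9.15).

(a) Moments:
E[X] = 9.1500
Var(X) = 9.1500
σ = √Var(X) = 3.0249

(b) Point probability using PMF:
P(X = 7) = 0.113168

(c) Cumulative probability using CDF:
P(X ≤ 12) = F(12) = 0.864587

(d) Range probability:
P(7 ≤ X ≤ 12) = P(X ≤ 12) - P(X ≤ 6)
                   = F(12) - F(6)
                   = 0.864587 - 0.193457
                   = 0.671131

This means approximately 67.1% of outcomes fall in the interval [7, 12].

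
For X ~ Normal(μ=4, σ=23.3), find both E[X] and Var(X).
E[X] = 4.0000, Var(X) = 542.8900

We have X ~ Normal(μ=4, σ=23.3).

For a Normal distribution with μ=4, σ=23.3:

Expected value:
E[X] = 4.0000

Variance:
Var(X) = 542.8900

Standard deviation:
σ = √Var(X) = 23.3000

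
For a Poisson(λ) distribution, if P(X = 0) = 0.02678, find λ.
λ = 3.6201

For a Poisson(λ) distribution, the PMF at 0 is:
P(X = 0) = λ^0 e^(-λ) / 0! = e^(-λ)

Given P(X = 0) = 0.02678:
e^(-λ) = 0.02678
-λ = ln(0.02678)
λ = -ln(0.02678) = 3.6201

Verification: e^(-3.6201) = 0.02678 ✓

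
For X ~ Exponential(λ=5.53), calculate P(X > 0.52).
0.056382

We have X ~ Exponential(λ=5.53).

P(X > 0.52) = 1 - P(X ≤ 0.52)
                = 1 - F(0.52)
                = 1 - 0.943618
                = 0.056382

So there's approximately a 5.6% chance that X exceeds 0.52.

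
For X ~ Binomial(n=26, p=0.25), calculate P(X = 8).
0.134394

We have X ~ Binomial(n=26, p=0.25).

For a Binomial distribution, the PMF gives us the probability of each outcome.

Using the PMF formula:
P(X = 8) = 0.134394

Rounded to 4 decimal places: 0.1344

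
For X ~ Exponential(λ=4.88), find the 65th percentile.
0.2151

We have X ~ Exponential(λ=4.88).

We want to find x such that P(X ≤ x) = 0.65.

This is the 65th percentile, which means 65% of values fall below this point.

Using the inverse CDF (quantile function):
x = F⁻¹(0.65) = 0.2151

Verification: P(X ≤ 0.2151) = 0.65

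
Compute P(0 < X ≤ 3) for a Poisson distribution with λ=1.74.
0.725216

We have X ~ Poisson(λ=1.74).

To find P(0 < X ≤ 3), we use:
P(0 < X ≤ 3) = P(X ≤ 3) - P(X ≤ 0)
                 = F(3) - F(0)
                 = 0.900736 - 0.175520
                 = 0.725216

So there's approximately a 72.5% chance that X falls in this range.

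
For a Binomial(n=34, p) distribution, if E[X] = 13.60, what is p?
p = 0.4

For a Binomial(n, p) distribution:
E[X] = n × p

Given n = 34 and E[X] = 13.60:
13.60 = 34 × p
p = 13.60 / 34 = 0.4

Verification: Binomial(34, 0.4) has E[X] = 13.60 ✓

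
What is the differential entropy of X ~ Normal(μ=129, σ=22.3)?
4.5235 nats

We have X ~ Normal(μ=129, σ=22.3).

The differential entropy measures the uncertainty or information content of the distribution.

For a Normal distribution with μ=129, σ=22.3:
h(X) = 4.5235 nats

(In bits, this would be 6.5261 bits.)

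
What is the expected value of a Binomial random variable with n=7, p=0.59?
4.1300

We have X ~ Binomial(n=7, p=0.59).

For a Binomial distribution with n=7, p=0.59:
E[X] = 4.1300

This is the expected (average) value of X.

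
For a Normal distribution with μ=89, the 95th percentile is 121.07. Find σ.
σ = 19.4972

For X ~ Normal(μ, σ), the p-th percentile satisfies x = μ + z_p × σ,
where z_p = Φ⁻¹(p) is the standard normal quantile.

Step 1: z_{0.95} = Φ⁻¹(0.95) = 1.6449

Step 2: Solve for σ:
121.07 = 89 + 1.6449 × σ
σ = (121.07 - 89) / 1.6449
σ = 32.07 / 1.6449
σ = 19.4972

Verification: μ + z × σ = 89 + 1.6449 × 19.4972 = 121.07 ✓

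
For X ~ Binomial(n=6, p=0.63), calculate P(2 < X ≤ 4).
0.576800

We have X ~ Binomial(n=6, p=0.63).

To find P(2 < X ≤ 4), we use:
P(2 < X ≤ 4) = P(X ≤ 4) - P(X ≤ 2)
                 = F(4) - F(2)
                 = 0.717156 - 0.140356
                 = 0.576800

So there's approximately a 57.7% chance that X falls in this range.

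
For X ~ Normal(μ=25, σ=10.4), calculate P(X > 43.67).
0.036312

We have X ~ Normal(μ=25, σ=10.4).

P(X > 43.67) = 1 - P(X ≤ 43.67)
                = 1 - F(43.67)
                = 1 - 0.963688
                = 0.036312

So there's approximately a 3.6% chance that X exceeds 43.67.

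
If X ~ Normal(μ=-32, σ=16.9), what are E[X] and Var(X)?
E[X] = -32.0000, Var(X) = 285.6100

We have X ~ Normal(μ=-32, σ=16.9).

For a Normal distribution with μ=-32, σ=16.9:

Expected value:
E[X] = -32.0000

Variance:
Var(X) = 285.6100

Standard deviation:
σ = √Var(X) = 16.9000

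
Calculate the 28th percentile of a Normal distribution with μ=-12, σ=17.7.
-22.3163

We have X ~ Normal(μ=-12, σ=17.7).

We want to find x such that P(X ≤ x) = 0.28.

This is the 28th percentile, which means 28% of values fall below this point.

Using the inverse CDF (quantile function):
x = F⁻¹(0.28) = -22.3163

Verification: P(X ≤ -22.3163) = 0.28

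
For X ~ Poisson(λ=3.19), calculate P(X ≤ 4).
0.782391

We have X ~ Poisson(λ=3.19).

The CDF gives us P(X ≤ k).

Using the CDF:
P(X ≤ 4) = 0.782391

This means there's approximately a 78.2% chance that X is at most 4.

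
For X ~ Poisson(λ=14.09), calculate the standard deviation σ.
3.7537

We have X ~ Poisson(λ=14.09).

For a Poisson distribution with λ=14.09:
σ = √Var(X) = 3.7537

The standard deviation is the square root of the variance.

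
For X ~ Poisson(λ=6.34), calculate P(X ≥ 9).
0.189778

We have X ~ Poisson(λ=6.34).

For discrete distributions, P(X ≥ 9) = 1 - P(X ≤ 8).

P(X ≤ 8) = 0.810222
P(X ≥ 9) = 1 - 0.810222 = 0.189778

So there's approximately a 19.0% chance that X is at least 9.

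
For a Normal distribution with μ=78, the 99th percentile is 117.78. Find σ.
σ = 17.0998

For X ~ Normal(μ, σ), the p-th percentile satisfies x = μ + z_p × σ,
where z_p = Φ⁻¹(p) is the standard normal quantile.

Step 1: z_{0.99} = Φ⁻¹(0.99) = 2.3263

Step 2: Solve for σ:
117.78 = 78 + 2.3263 × σ
σ = (117.78 - 78) / 2.3263
σ = 39.78 / 2.3263
σ = 17.0998

Verification: μ + z × σ = 78 + 2.3263 × 17.0998 = 117.78 ✓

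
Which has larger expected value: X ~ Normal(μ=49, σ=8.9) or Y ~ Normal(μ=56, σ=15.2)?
Y has larger mean (56.0000 > 49.0000)

Compute the expected value for each distribution:

X ~ Normal(μ=49, σ=8.9):
E[X] = 49.0000

Y ~ Normal(μ=56, σ=15.2):
E[Y] = 56.0000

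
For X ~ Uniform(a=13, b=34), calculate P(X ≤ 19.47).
0.308095

We have X ~ Uniform(a=13, b=34).

The CDF gives us P(X ≤ k).

Using the CDF:
P(X ≤ 19.47) = 0.308095

This means there's approximately a 30.8% chance that X is at most 19.47.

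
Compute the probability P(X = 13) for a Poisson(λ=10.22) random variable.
0.077641

We have X ~ Poisson(λ=10.22).

For a Poisson distribution, the PMF gives us the probability of each outcome.

Using the PMF formula:
P(X = 13) = 0.077641

Rounded to 4 decimal places: 0.0776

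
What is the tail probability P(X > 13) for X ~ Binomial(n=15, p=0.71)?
0.041857

We have X ~ Binomial(n=15, p=0.71).

P(X > 13) = 1 - P(X ≤ 13)
                = 1 - F(13)
                = 1 - 0.958143
                = 0.041857

So there's approximately a 4.2% chance that X exceeds 13.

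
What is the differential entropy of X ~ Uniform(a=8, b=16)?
2.0794 nats

We have X ~ Uniform(a=8, b=16).

The differential entropy measures the uncertainty or information content of the distribution.

For a Uniform distribution with a=8, b=16:
h(X) = 2.0794 nats

(In bits, this would be 3.0000 bits.)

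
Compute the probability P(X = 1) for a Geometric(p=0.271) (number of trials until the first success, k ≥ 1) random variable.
0.271000

We have X ~ Geometric(p=0.271) (number of trials until the first success, k ≥ 1).

For a Geometric distribution, the PMF gives us the probability of each outcome.

Using the PMF formula:
P(X = 1) = 0.271000

Rounded to 4 decimal places: 0.2710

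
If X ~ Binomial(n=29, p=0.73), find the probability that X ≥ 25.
0.075746

We have X ~ Binomial(n=29, p=0.73).

For discrete distributions, P(X ≥ 25) = 1 - P(X ≤ 24).

P(X ≤ 24) = 0.924254
P(X ≥ 25) = 1 - 0.924254 = 0.075746

So there's approximately a 7.6% chance that X is at least 25.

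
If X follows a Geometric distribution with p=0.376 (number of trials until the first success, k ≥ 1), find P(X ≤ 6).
0.940965

We have X ~ Geometric(p=0.376) (number of trials until the first success, k ≥ 1).

The CDF gives us P(X ≤ k).

Using the CDF:
P(X ≤ 6) = 0.940965

This means there's approximately a 94.1% chance that X is at most 6.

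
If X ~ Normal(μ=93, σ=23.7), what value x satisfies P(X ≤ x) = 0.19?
72.1939

We have X ~ Normal(μ=93, σ=23.7).

We want to find x such that P(X ≤ x) = 0.19.

This is the 19th percentile, which means 19% of values fall below this point.

Using the inverse CDF (quantile function):
x = F⁻¹(0.19) = 72.1939

Verification: P(X ≤ 72.1939) = 0.19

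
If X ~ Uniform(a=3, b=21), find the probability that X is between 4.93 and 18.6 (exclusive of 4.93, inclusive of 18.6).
0.759444

We have X ~ Uniform(a=3, b=21).

To find P(4.93 < X ≤ 18.6), we use:
P(4.93 < X ≤ 18.6) = P(X ≤ 18.6) - P(X ≤ 4.93)
                 = F(18.6) - F(4.93)
                 = 0.866667 - 0.107222
                 = 0.759444

So there's approximately a 75.9% chance that X falls in this range.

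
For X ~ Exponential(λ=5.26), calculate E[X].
0.1901

We have X ~ Exponential(λ=5.26).

For an Exponential distribution with λ=5.26:
E[X] = 0.1901

This is the expected (average) value of X.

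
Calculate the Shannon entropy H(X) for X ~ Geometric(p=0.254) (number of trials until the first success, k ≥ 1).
2.2311 nats

We have X ~ Geometric(p=0.254) (number of trials until the first success, k ≥ 1).

The Shannon entropy measures the uncertainty or information content of the distribution.

For a Geometric distribution with p=0.254 (number of trials until the first success, k ≥ 1):
H(X) = 2.2311 nats

(In bits, this would be 3.2187 bits.)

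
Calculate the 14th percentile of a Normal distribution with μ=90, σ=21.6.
66.6651

We have X ~ Normal(μ=90, σ=21.6).

We want to find x such that P(X ≤ x) = 0.14.

This is the 14th percentile, which means 14% of values fall below this point.

Using the inverse CDF (quantile function):
x = F⁻¹(0.14) = 66.6651

Verification: P(X ≤ 66.6651) = 0.14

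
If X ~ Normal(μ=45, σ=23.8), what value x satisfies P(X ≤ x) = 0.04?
3.3337

We have X ~ Normal(μ=45, σ=23.8).

We want to find x such that P(X ≤ x) = 0.04.

This is the 4th percentile, which means 4% of values fall below this point.

Using the inverse CDF (quantile function):
x = F⁻¹(0.04) = 3.3337

Verification: P(X ≤ 3.3337) = 0.04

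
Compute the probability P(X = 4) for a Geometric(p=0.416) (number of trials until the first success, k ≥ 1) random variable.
0.082858

We have X ~ Geometric(p=0.416) (number of trials until the first success, k ≥ 1).

For a Geometric distribution, the PMF gives us the probability of each outcome.

Using the PMF formula:
P(X = 4) = 0.082858

Rounded to 4 decimal places: 0.0829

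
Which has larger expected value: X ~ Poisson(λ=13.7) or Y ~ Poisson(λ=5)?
X has larger mean (13.7000 > 5.0000)

Compute the expected value for each distribution:

X ~ Poisson(λ=13.7):
E[X] = 13.7000

Y ~ Poisson(λ=5):
E[Y] = 5.0000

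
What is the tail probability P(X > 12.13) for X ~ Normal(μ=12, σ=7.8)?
0.493351

We have X ~ Normal(μ=12, σ=7.8).

P(X > 12.13) = 1 - P(X ≤ 12.13)
                = 1 - F(12.13)
                = 1 - 0.506649
                = 0.493351

So there's approximately a 49.3% chance that X exceeds 12.13.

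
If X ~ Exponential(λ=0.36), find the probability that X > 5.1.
0.159454

We have X ~ Exponential(λ=0.36).

P(X > 5.1) = 1 - P(X ≤ 5.1)
                = 1 - F(5.1)
                = 1 - 0.840546
                = 0.159454

So there's approximately a 15.9% chance that X exceeds 5.1.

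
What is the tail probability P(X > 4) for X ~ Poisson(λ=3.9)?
0.351635

We have X ~ Poisson(λ=3.9).

P(X > 4) = 1 - P(X ≤ 4)
                = 1 - F(4)
                = 1 - 0.648365
                = 0.351635

So there's approximately a 35.2% chance that X exceeds 4.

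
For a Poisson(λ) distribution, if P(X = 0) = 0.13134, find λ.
λ = 2.0300

For a Poisson(λ) distribution, the PMF at 0 is:
P(X = 0) = λ^0 e^(-λ) / 0! = e^(-λ)

Given P(X = 0) = 0.13134:
e^(-λ) = 0.13134
-λ = ln(0.13134)
λ = -ln(0.13134) = 2.0300

Verification: e^(-2.0300) = 0.13134 ✓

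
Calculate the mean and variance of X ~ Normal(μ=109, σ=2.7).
E[X] = 109.0000, Var(X) = 7.2900

We have X ~ Normal(μ=109, σ=2.7).

For a Normal distribution with μ=109, σ=2.7:

Expected value:
E[X] = 109.0000

Variance:
Var(X) = 7.2900

Standard deviation:
σ = √Var(X) = 2.7000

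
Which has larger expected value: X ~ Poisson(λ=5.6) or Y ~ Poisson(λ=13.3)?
Y has larger mean (13.3000 > 5.6000)

Compute the expected value for each distribution:

X ~ Poisson(λ=5.6):
E[X] = 5.6000

Y ~ Poisson(λ=13.3):
E[Y] = 13.3000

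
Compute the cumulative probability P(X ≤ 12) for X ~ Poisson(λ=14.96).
0.270939

We have X ~ Poisson(λ=14.96).

The CDF gives us P(X ≤ k).

Using the CDF:
P(X ≤ 12) = 0.270939

This means there's approximately a 27.1% chance that X is at most 12.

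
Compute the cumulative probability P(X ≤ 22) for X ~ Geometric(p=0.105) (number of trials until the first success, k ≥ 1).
0.912882

We have X ~ Geometric(p=0.105) (number of trials until the first success, k ≥ 1).

The CDF gives us P(X ≤ k).

Using the CDF:
P(X ≤ 22) = 0.912882

This means there's approximately a 91.3% chance that X is at most 22.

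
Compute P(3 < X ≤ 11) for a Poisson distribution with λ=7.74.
0.855468

We have X ~ Poisson(λ=7.74).

To find P(3 < X ≤ 11), we use:
P(3 < X ≤ 11) = P(X ≤ 11) - P(X ≤ 3)
                 = F(11) - F(3)
                 = 0.905925 - 0.050457
                 = 0.855468

So there's approximately a 85.5% chance that X falls in this range.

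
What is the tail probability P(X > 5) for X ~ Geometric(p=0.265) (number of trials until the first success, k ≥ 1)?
0.214505

We have X ~ Geometric(p=0.265) (number of trials until the first success, k ≥ 1).

P(X > 5) = 1 - P(X ≤ 5)
                = 1 - F(5)
                = 1 - 0.785495
                = 0.214505

So there's approximately a 21.5% chance that X exceeds 5.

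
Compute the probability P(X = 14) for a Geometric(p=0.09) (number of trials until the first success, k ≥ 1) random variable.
0.026411

We have X ~ Geometric(p=0.09) (number of trials until the first success, k ≥ 1).

For a Geometric distribution, the PMF gives us the probability of each outcome.

Using the PMF formula:
P(X = 14) = 0.026411

Rounded to 4 decimal places: 0.0264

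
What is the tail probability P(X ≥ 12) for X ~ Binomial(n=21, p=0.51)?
0.366085

We have X ~ Binomial(n=21, p=0.51).

For discrete distributions, P(X ≥ 12) = 1 - P(X ≤ 11).

P(X ≤ 11) = 0.633915
P(X ≥ 12) = 1 - 0.633915 = 0.366085

So there's approximately a 36.6% chance that X is at least 12.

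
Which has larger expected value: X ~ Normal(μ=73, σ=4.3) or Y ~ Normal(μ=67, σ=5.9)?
X has larger mean (73.0000 > 67.0000)

Compute the expected value for each distribution:

X ~ Normal(μ=73, σ=4.3):
E[X] = 73.0000

Y ~ Normal(μ=67, σ=5.9):
E[Y] = 67.0000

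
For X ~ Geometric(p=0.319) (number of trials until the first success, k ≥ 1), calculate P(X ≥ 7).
0.099743

We have X ~ Geometric(p=0.319) (number of trials until the first success, k ≥ 1).

For discrete distributions, P(X ≥ 7) = 1 - P(X ≤ 6).

P(X ≤ 6) = 0.900257
P(X ≥ 7) = 1 - 0.900257 = 0.099743

So there's approximately a 10.0% chance that X is at least 7.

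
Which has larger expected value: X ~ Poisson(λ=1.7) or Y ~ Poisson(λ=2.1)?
Y has larger mean (2.1000 > 1.7000)

Compute the expected value for each distribution:

X ~ Poisson(λ=1.7):
E[X] = 1.7000

Y ~ Poisson(λ=2.1):
E[Y] = 2.1000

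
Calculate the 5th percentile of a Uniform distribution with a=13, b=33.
14.0000

We have X ~ Uniform(a=13, b=33).

We want to find x such that P(X ≤ x) = 0.05.

This is the 5th percentile, which means 5% of values fall below this point.

Using the inverse CDF (quantile function):
x = F⁻¹(0.05) = 14.0000

Verification: P(X ≤ 14.0000) = 0.05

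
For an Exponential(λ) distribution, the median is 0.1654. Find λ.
λ = 4.1907

For X ~ Exponential(λ), the CDF is F(x) = 1 - e^(-λx).
The median m satisfies F(m) = 0.5:
1 - e^(-λm) = 0.5
e^(-λm) = 0.5
λm = ln(2)
m = ln(2) / λ

Given m = 0.1654:
λ = ln(2) / 0.1654 = 0.693147 / 0.1654 = 4.1907

Verification: ln(2) / 4.1907 = 0.1654 ✓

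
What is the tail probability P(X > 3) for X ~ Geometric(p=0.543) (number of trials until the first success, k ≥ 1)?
0.095444

We have X ~ Geometric(p=0.543) (number of trials until the first success, k ≥ 1).

P(X > 3) = 1 - P(X ≤ 3)
                = 1 - F(3)
                = 1 - 0.904556
                = 0.095444

So there's approximately a 9.5% chance that X exceeds 3.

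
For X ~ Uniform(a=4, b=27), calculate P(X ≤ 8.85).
0.210870

We have X ~ Uniform(a=4, b=27).

The CDF gives us P(X ≤ k).

Using the CDF:
P(X ≤ 8.85) = 0.210870

This means there's approximately a 21.1% chance that X is at most 8.85.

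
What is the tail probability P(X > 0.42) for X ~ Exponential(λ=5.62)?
0.094382

We have X ~ Exponential(λ=5.62).

P(X > 0.42) = 1 - P(X ≤ 0.42)
                = 1 - F(0.42)
                = 1 - 0.905618
                = 0.094382

So there's approximately a 9.4% chance that X exceeds 0.42.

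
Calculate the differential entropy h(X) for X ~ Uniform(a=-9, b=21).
3.4012 nats

We have X ~ Uniform(a=-9, b=21).

The differential entropy measures the uncertainty or information content of the distribution.

For a Uniform distribution with a=-9, b=21:
h(X) = 3.4012 nats

(In bits, this would be 4.9069 bits.)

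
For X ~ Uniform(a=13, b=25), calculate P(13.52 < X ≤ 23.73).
0.850833

We have X ~ Uniform(a=13, b=25).

To find P(13.52 < X ≤ 23.73), we use:
P(13.52 < X ≤ 23.73) = P(X ≤ 23.73) - P(X ≤ 13.52)
                 = F(23.73) - F(13.52)
                 = 0.894167 - 0.043333
                 = 0.850833

So there's approximately a 85.1% chance that X falls in this range.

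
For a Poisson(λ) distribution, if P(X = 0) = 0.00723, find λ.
λ = 4.9295

For a Poisson(λ) distribution, the PMF at 0 is:
P(X = 0) = λ^0 e^(-λ) / 0! = e^(-λ)

Given P(X = 0) = 0.00723:
e^(-λ) = 0.00723
-λ = ln(0.00723)
λ = -ln(0.00723) = 4.9295

Verification: e^(-4.9295) = 0.00723 ✓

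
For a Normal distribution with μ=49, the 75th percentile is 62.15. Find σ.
σ = 19.4962

For X ~ Normal(μ, σ), the p-th percentile satisfies x = μ + z_p × σ,
where z_p = Φ⁻¹(p) is the standard normal quantile.

Step 1: z_{0.75} = Φ⁻¹(0.75) = 0.6745

Step 2: Solve for σ:
62.15 = 49 + 0.6745 × σ
σ = (62.15 - 49) / 0.6745
σ = 13.15 / 0.6745
σ = 19.4962

Verification: μ + z × σ = 49 + 0.6745 × 19.4962 = 62.15 ✓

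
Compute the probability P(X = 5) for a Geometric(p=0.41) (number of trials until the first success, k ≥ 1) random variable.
0.049681

We have X ~ Geometric(p=0.41) (number of trials until the first success, k ≥ 1).

For a Geometric distribution, the PMF gives us the probability of each outcome.

Using the PMF formula:
P(X = 5) = 0.049681

Rounded to 4 decimal places: 0.0497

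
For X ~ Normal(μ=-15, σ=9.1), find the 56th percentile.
-13.6262

We have X ~ Normal(μ=-15, σ=9.1).

We want to find x such that P(X ≤ x) = 0.56.

This is the 56th percentile, which means 56% of values fall below this point.

Using the inverse CDF (quantile function):
x = F⁻¹(0.56) = -13.6262

Verification: P(X ≤ -13.6262) = 0.56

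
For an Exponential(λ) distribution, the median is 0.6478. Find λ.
λ = 1.0700

For X ~ Exponential(λ), the CDF is F(x) = 1 - e^(-λx).
The median m satisfies F(m) = 0.5:
1 - e^(-λm) = 0.5
e^(-λm) = 0.5
λm = ln(2)
m = ln(2) / λ

Given m = 0.6478:
λ = ln(2) / 0.6478 = 0.693147 / 0.6478 = 1.0700

Verification: ln(2) / 1.0700 = 0.6478 ✓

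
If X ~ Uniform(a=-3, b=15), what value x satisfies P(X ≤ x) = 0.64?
8.5200

We have X ~ Uniform(a=-3, b=15).

We want to find x such that P(X ≤ x) = 0.64.

This is the 64th percentile, which means 64% of values fall below this point.

Using the inverse CDF (quantile function):
x = F⁻¹(0.64) = 8.5200

Verification: P(X ≤ 8.5200) = 0.64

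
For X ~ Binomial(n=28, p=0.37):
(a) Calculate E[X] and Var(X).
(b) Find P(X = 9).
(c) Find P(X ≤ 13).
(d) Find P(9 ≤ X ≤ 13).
(a) E[X] = 10.3600, Var(X) = 6.5268
(b) P(X = 9) = 0.138219
(c) P(X ≤ 13) = 0.889318
(d) P(9 ≤ X ≤ 13) = 0.653151

We have X ~ Binomial(n=28, p=0.37).

(a) Moments:
E[X] = 10.3600
Var(X) = 6.5268
σ = √Var(X) = 2.5548

(b) Point probability using PMF:
P(X = 9) = 0.138219

(c) Cumulative probability using CDF:
P(X ≤ 13) = F(13) = 0.889318

(d) Range probability:
P(9 ≤ X ≤ 13) = P(X ≤ 13) - P(X ≤ 8)
                   = F(13) - F(8)
                   = 0.889318 - 0.236168
                   = 0.653151

This means approximately 65.3% of outcomes fall in the interval [9, 13].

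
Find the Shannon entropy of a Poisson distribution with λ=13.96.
2.7308 nats

We have X ~ Poisson(λ=13.96).

The Shannon entropy measures the uncertainty or information content of the distribution.

For a Poisson distribution with λ=13.96:
H(X) = 2.7308 nats

(In bits, this would be 3.9398 bits.)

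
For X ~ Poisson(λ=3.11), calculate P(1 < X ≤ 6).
0.777328

We have X ~ Poisson(λ=3.11).

To find P(1 < X ≤ 6), we use:
P(1 < X ≤ 6) = P(X ≤ 6) - P(X ≤ 1)
                 = F(6) - F(1)
                 = 0.960638 - 0.183310
                 = 0.777328

So there's approximately a 77.7% chance that X falls in this range.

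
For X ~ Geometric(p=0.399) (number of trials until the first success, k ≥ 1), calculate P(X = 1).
0.399000

We have X ~ Geometric(p=0.399) (number of trials until the first success, k ≥ 1).

For a Geometric distribution, the PMF gives us the probability of each outcome.

Using the PMF formula:
P(X = 1) = 0.399000

Rounded to 4 decimal places: 0.3990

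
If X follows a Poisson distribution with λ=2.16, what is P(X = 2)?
0.269030

We have X ~ Poisson(λ=2.16).

For a Poisson distribution, the PMF gives us the probability of each outcome.

Using the PMF formula:
P(X = 2) = 0.269030

Rounded to 4 decimal places: 0.2690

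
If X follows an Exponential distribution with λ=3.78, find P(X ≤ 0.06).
0.202920

We have X ~ Exponential(λ=3.78).

The CDF gives us P(X ≤ k).

Using the CDF:
P(X ≤ 0.06) = 0.202920

This means there's approximately a 20.3% chance that X is at most 0.06.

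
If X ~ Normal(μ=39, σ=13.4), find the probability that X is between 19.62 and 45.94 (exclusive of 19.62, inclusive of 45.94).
0.623689

We have X ~ Normal(μ=39, σ=13.4).

To find P(19.62 < X ≤ 45.94), we use:
P(19.62 < X ≤ 45.94) = P(X ≤ 45.94) - P(X ≤ 19.62)
                 = F(45.94) - F(19.62)
                 = 0.697740 - 0.074051
                 = 0.623689

So there's approximately a 62.4% chance that X falls in this range.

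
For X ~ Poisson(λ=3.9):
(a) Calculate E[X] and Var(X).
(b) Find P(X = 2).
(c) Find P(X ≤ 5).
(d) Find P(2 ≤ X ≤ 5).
(a) E[X] = 3.9000, Var(X) = 3.9000
(b) P(X = 2) = 0.153940
(c) P(X ≤ 5) = 0.800558
(d) P(2 ≤ X ≤ 5) = 0.701373

We have X ~ Poisson(λ=3.9).

(a) Moments:
E[X] = 3.9000
Var(X) = 3.9000
σ = √Var(X) = 1.9748

(b) Point probability using PMF:
P(X = 2) = 0.153940

(c) Cumulative probability using CDF:
P(X ≤ 5) = F(5) = 0.800558

(d) Range probability:
P(2 ≤ X ≤ 5) = P(X ≤ 5) - P(X ≤ 1)
                   = F(5) - F(1)
                   = 0.800558 - 0.099185
                   = 0.701373

This means approximately 70.1% of outcomes fall in the interval [2, 5].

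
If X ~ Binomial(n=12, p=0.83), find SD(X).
1.3012

We have X ~ Binomial(n=12, p=0.83).

For a Binomial distribution with n=12, p=0.83:
σ = √Var(X) = 1.3012

The standard deviation is the square root of the variance.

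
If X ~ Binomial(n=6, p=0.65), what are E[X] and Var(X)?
E[X] = 3.9000, Var(X) = 1.3650

We have X ~ Binomial(n=6, p=0.65).

For a Binomial distribution with n=6, p=0.65:

Expected value:
E[X] = 3.9000

Variance:
Var(X) = 1.3650

Standard deviation:
σ = √Var(X) = 1.1683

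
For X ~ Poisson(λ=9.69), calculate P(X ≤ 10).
0.621761

We have X ~ Poisson(λ=9.69).

The CDF gives us P(X ≤ k).

Using the CDF:
P(X ≤ 10) = 0.621761

This means there's approximately a 62.2% chance that X is at most 10.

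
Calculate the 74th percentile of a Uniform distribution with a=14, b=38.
31.7600

We have X ~ Uniform(a=14, b=38).

We want to find x such that P(X ≤ x) = 0.74.

This is the 74th percentile, which means 74% of values fall below this point.

Using the inverse CDF (quantile function):
x = F⁻¹(0.74) = 31.7600

Verification: P(X ≤ 31.7600) = 0.74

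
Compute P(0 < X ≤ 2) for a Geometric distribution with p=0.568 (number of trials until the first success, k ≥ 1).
0.813376

We have X ~ Geometric(p=0.568) (number of trials until the first success, k ≥ 1).

To find P(0 < X ≤ 2), we use:
P(0 < X ≤ 2) = P(X ≤ 2) - P(X ≤ 0)
                 = F(2) - F(0)
                 = 0.813376 - 0.000000
                 = 0.813376

So there's approximately a 81.3% chance that X falls in this range.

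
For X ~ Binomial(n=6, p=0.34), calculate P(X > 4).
0.019537

We have X ~ Binomial(n=6, p=0.34).

P(X > 4) = 1 - P(X ≤ 4)
                = 1 - F(4)
                = 1 - 0.980463
                = 0.019537

So there's approximately a 2.0% chance that X exceeds 4.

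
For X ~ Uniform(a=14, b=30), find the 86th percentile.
27.7600

We have X ~ Uniform(a=14, b=30).

We want to find x such that P(X ≤ x) = 0.86.

This is the 86th percentile, which means 86% of values fall below this point.

Using the inverse CDF (quantile function):
x = F⁻¹(0.86) = 27.7600

Verification: P(X ≤ 27.7600) = 0.86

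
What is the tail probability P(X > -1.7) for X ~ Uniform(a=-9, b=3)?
0.391667

We have X ~ Uniform(a=-9, b=3).

P(X > -1.7) = 1 - P(X ≤ -1.7)
                = 1 - F(-1.7)
                = 1 - 0.608333
                = 0.391667

So there's approximately a 39.2% chance that X exceeds -1.7.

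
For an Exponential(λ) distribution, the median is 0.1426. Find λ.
λ = 4.8608

For X ~ Exponential(λ), the CDF is F(x) = 1 - e^(-λx).
The median m satisfies F(m) = 0.5:
1 - e^(-λm) = 0.5
e^(-λm) = 0.5
λm = ln(2)
m = ln(2) / λ

Given m = 0.1426:
λ = ln(2) / 0.1426 = 0.693147 / 0.1426 = 4.8608

Verification: ln(2) / 4.8608 = 0.1426 ✓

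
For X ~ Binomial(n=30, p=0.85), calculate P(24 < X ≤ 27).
0.559175

We have X ~ Binomial(n=30, p=0.85).

To find P(24 < X ≤ 27), we use:
P(24 < X ≤ 27) = P(X ≤ 27) - P(X ≤ 24)
                 = F(27) - F(24)
                 = 0.848599 - 0.289424
                 = 0.559175

So there's approximately a 55.9% chance that X falls in this range.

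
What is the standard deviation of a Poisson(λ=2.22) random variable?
1.4900

We have X ~ Poisson(λ=2.22).

For a Poisson distribution with λ=2.22:
σ = √Var(X) = 1.4900

The standard deviation is the square root of the variance.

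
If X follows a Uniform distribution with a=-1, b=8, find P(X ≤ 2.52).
0.391111

We have X ~ Uniform(a=-1, b=8).

The CDF gives us P(X ≤ k).

Using the CDF:
P(X ≤ 2.52) = 0.391111

This means there's approximately a 39.1% chance that X is at most 2.52.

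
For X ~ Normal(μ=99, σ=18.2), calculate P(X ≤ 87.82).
0.269513

We have X ~ Normal(μ=99, σ=18.2).

The CDF gives us P(X ≤ k).

Using the CDF:
P(X ≤ 87.82) = 0.269513

This means there's approximately a 27.0% chance that X is at most 87.82.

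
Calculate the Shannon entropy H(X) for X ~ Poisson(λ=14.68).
2.7563 nats

We have X ~ Poisson(λ=14.68).

The Shannon entropy measures the uncertainty or information content of the distribution.

For a Poisson distribution with λ=14.68:
H(X) = 2.7563 nats

(In bits, this would be 3.9765 bits.)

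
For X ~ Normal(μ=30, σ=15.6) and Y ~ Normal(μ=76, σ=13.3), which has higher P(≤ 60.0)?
X has higher probability (P(X ≤ 60.0) = 0.9728 > P(Y ≤ 60.0) = 0.1145)

Compute P(≤ 60.0) for each distribution:

X ~ Normal(μ=30, σ=15.6):
P(X ≤ 60.0) = 0.9728

Y ~ Normal(μ=76, σ=13.3):
P(Y ≤ 60.0) = 0.1145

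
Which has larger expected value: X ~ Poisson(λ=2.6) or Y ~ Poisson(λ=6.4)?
Y has larger mean (6.4000 > 2.6000)

Compute the expected value for each distribution:

X ~ Poisson(λ=2.6):
E[X] = 2.6000

Y ~ Poisson(λ=6.4):
E[Y] = 6.4000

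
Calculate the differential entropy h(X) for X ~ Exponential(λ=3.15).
-0.1474 nats

We have X ~ Exponential(λ=3.15).

The differential entropy measures the uncertainty or information content of the distribution.

For an Exponential distribution with λ=3.15:
h(X) = -0.1474 nats

(In bits, this would be -0.2127 bits.)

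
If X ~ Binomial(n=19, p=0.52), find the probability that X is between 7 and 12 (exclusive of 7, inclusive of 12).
0.748997

We have X ~ Binomial(n=19, p=0.52).

To find P(7 < X ≤ 12), we use:
P(7 < X ≤ 12) = P(X ≤ 12) - P(X ≤ 7)
                 = F(12) - F(7)
                 = 0.886205 - 0.137208
                 = 0.748997

So there's approximately a 74.9% chance that X falls in this range.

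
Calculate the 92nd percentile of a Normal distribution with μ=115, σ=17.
138.8862

We have X ~ Normal(μ=115, σ=17).

We want to find x such that P(X ≤ x) = 0.92.

This is the 92nd percentile, which means 92% of values fall below this point.

Using the inverse CDF (quantile function):
x = F⁻¹(0.92) = 138.8862

Verification: P(X ≤ 138.8862) = 0.92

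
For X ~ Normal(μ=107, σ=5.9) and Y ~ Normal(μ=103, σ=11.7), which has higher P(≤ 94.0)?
Y has higher probability (P(Y ≤ 94.0) = 0.2209 > P(X ≤ 94.0) = 0.0138)

Compute P(≤ 94.0) for each distribution:

X ~ Normal(μ=107, σ=5.9):
P(X ≤ 94.0) = 0.0138

Y ~ Normal(μ=103, σ=11.7):
P(Y ≤ 94.0) = 0.2209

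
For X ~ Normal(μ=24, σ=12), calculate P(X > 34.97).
0.180315

We have X ~ Normal(μ=24, σ=12).

P(X > 34.97) = 1 - P(X ≤ 34.97)
                = 1 - F(34.97)
                = 1 - 0.819685
                = 0.180315

So there's approximately a 18.0% chance that X exceeds 34.97.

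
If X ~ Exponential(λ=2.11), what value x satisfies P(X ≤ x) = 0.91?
1.1412

We have X ~ Exponential(λ=2.11).

We want to find x such that P(X ≤ x) = 0.91.

This is the 91st percentile, which means 91% of values fall below this point.

Using the inverse CDF (quantile function):
x = F⁻¹(0.91) = 1.1412

Verification: P(X ≤ 1.1412) = 0.91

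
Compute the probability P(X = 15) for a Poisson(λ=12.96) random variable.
0.087926

We have X ~ Poisson(λ=12.96).

For a Poisson distribution, the PMF gives us the probability of each outcome.

Using the PMF formula:
P(X = 15) = 0.087926

Rounded to 4 decimal places: 0.0879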